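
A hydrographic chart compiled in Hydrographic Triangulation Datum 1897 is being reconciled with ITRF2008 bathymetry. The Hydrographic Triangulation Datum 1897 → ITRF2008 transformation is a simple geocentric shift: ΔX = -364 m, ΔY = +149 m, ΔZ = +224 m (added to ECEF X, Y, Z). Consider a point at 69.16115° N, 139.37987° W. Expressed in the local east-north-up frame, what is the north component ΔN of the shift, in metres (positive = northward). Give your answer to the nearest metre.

At φ = 69.16115°, λ = -139.37987°: sin φ = 0.934585, cos φ = 0.355741, sin λ = -0.651041, cos λ = -0.759043.
ΔN = −sin φ cos λ·ΔX − sin φ sin λ·ΔY + cos φ·ΔZ = −(0.934585)(-0.759043)(-364) − (0.934585)(-0.651041)(149) + (0.355741)(224) = -87.87 m.

ΔN = -88 m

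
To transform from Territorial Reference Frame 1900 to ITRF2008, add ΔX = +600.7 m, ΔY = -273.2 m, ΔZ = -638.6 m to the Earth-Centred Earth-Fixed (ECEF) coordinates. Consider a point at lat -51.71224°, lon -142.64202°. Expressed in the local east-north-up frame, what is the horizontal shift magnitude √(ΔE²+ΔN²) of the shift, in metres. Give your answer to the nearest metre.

At φ = -51.71224°, λ = -142.64202°: sin φ = -0.784909, cos φ = 0.619611, sin λ = -0.606793, cos λ = -0.794860.
ΔE = −sin λ·ΔX + cos λ·ΔY = −(-0.606793)·(600.7) + (-0.794860)·(-273.2) = 581.66 m.
ΔN = −sin φ cos λ·ΔX − sin φ sin λ·ΔY + cos φ·ΔZ = −(-0.784909)(-0.794860)(600.7) − (-0.784909)(-0.606793)(-273.2) + (0.619611)(-638.6) = -640.34 m.
Horizontal magnitude = √(ΔE² + ΔN²) = √(581.66² + (-640.34)²) = 865.08 m.

865 m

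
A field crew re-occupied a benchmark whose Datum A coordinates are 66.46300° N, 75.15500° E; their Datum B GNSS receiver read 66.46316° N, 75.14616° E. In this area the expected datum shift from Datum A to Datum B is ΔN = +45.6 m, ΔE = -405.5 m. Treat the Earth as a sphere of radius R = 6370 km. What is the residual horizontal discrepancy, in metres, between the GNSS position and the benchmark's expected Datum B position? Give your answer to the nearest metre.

Observed coordinate differences: Δφ = +0.00016°, Δλ = -0.00884°.
Converting to metres (1° lat = 111177 m, cos φ = 0.399341): observed ΔN = 17.8 m, observed ΔE = -392.5 m.
Subtracting the expected shift leaves a residual of 17.8 − (45.6) = -27.8 m north and -392.5 − (-405.5) = 13.0 m east.
Residual distance = √((-27.8)² + 13.0²) = 30.7 m.

31 m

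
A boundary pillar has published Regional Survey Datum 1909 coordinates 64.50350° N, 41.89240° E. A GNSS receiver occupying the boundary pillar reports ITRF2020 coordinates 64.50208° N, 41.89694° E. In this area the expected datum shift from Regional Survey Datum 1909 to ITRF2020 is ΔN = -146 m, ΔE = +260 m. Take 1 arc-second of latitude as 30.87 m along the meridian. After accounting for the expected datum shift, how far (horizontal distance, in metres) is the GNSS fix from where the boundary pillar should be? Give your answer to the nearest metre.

44 m

Observed coordinate differences: Δφ = -0.00142°, Δλ = +0.00454°.
Converting to metres (1° lat = 111132 m, cos φ = 0.430456): observed ΔN = -157.8 m, observed ΔE = 217.2 m.
Subtracting the expected shift leaves a residual of -157.8 − (-146) = -11.8 m north and 217.2 − (260) = -42.8 m east.
Residual distance = √((-11.8)² + (-42.8)²) = 44.4 m.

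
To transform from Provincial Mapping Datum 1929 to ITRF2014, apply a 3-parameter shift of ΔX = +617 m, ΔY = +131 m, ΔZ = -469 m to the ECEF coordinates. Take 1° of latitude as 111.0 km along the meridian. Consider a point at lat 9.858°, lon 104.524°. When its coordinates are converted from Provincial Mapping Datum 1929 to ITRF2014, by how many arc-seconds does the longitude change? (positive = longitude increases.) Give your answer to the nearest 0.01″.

Δλ = -20.74″

sin φ = 0.171207, cos φ = 0.985235, sin λ = 0.968043, cos λ = -0.250786.
East component: ΔE = −sin λ·ΔX + cos λ·ΔY = −(0.968043)(617) + (-0.250786)(131) = -630.14 m.
1° of latitude spans 111000 m; at latitude φ, 1° of longitude spans that × cos φ = 109361.1 m, so Δλ = -630.14 / 109361.1 × 3600 = -20.743″.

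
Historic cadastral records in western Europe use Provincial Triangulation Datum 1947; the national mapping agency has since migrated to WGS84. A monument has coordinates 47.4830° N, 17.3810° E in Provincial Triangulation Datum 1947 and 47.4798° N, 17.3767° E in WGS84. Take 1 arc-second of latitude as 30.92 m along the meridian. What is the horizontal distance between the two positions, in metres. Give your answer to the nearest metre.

481 m

Δφ = 47.4798° − 47.4830° = -0.0032°; Δλ = 17.3767° − 17.3810° = -0.0043°.
1° of latitude = 3600 × 30.92 = 111312 m.
ΔN = Δφ × 111312 = -356.2 m; ΔE = Δλ × 111312 × cos(47.4830°) = -0.0043 × 111312 × 0.675809 = -323.5 m.
Distance = √(ΔE² + ΔN²) = √((-323.5)² + (-356.2)²) = 481.2 m.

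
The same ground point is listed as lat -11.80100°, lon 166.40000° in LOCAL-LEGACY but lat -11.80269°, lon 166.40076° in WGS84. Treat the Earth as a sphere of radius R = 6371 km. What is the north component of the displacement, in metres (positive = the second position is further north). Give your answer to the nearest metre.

ΔN = -188 m

Δφ = -11.80269° − -11.80100° = -0.00169°; Δλ = 166.40076° − 166.40000° = +0.00076°.
1° along a meridian = πR/180 = 111195 m.
ΔN = Δφ × 111195 = -187.9 m; ΔE = Δλ × 111195 × cos(-11.80100°) = +0.00076 × 111195 × 0.978864 = 82.7 m.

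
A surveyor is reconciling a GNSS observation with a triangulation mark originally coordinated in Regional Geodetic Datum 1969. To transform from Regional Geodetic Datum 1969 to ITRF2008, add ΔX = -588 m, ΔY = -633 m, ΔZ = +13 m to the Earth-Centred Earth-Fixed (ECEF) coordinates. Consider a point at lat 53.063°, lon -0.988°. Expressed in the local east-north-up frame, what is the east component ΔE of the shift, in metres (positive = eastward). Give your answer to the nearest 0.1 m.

ΔE = -643.0 m

The local east axis at (φ, λ) is (−sin λ, cos λ, 0), so ΔE = −sin(-0.988°)·(-588) + cos(-0.988°)·(-633) = -643.04 m.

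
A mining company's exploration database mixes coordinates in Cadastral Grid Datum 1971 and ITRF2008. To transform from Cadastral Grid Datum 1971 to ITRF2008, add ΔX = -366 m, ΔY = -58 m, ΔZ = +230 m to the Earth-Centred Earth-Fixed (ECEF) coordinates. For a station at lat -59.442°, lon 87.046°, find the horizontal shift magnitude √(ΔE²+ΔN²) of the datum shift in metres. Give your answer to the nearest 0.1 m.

366.1 m

At φ = -59.442°, λ = 87.046°: sin φ = -0.861115, cos φ = 0.508410, sin λ = 0.998671, cos λ = 0.051534.
ΔE = −sin λ·ΔX + cos λ·ΔY = −(0.998671)·(-366) + (0.051534)·(-58) = 362.52 m.
ΔN = −sin φ cos λ·ΔX − sin φ sin λ·ΔY + cos φ·ΔZ = −(-0.861115)(0.051534)(-366) − (-0.861115)(0.998671)(-58) + (0.508410)(230) = 50.81 m.
Horizontal magnitude = √(ΔE² + ΔN²) = √(362.52² + 50.81²) = 366.07 m.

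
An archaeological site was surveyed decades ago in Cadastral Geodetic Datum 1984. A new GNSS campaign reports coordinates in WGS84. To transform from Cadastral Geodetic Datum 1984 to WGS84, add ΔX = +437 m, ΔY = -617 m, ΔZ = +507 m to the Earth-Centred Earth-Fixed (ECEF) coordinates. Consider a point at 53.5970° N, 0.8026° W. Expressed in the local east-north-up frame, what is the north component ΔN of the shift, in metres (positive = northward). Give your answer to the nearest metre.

The local north axis is (−sin φ cos λ, −sin φ sin λ, cos φ), giving ΔN = -351.691 − 6.956 + 300.885 = -57.76 m.

ΔN = -58 m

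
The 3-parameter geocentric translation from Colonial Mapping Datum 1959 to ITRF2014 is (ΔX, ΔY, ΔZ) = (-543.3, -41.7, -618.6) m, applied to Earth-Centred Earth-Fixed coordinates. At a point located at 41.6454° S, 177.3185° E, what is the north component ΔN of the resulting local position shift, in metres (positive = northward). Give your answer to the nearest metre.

The local north axis is (−sin φ cos λ, −sin φ sin λ, cos φ), giving ΔN = 360.638 − 1.296 − 462.262 = -102.92 m.

ΔN = -103 m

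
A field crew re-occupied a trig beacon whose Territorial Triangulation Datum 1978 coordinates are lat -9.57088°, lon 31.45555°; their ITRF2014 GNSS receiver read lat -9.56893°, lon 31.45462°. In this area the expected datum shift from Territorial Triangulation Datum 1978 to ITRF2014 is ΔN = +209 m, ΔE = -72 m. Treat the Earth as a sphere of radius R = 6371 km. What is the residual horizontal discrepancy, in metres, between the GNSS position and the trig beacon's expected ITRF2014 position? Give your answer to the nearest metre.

31 m

Observed coordinate differences: Δφ = +0.00195°, Δλ = -0.00093°.
Converting to metres (1° lat = 111195 m, cos φ = 0.986081): observed ΔN = 216.8 m, observed ΔE = -102.0 m.
Subtracting the expected shift leaves a residual of 216.8 − (209) = 7.8 m north and -102.0 − (-72) = -30.0 m east.
Residual distance = √(7.8² + (-30.0)²) = 31.0 m.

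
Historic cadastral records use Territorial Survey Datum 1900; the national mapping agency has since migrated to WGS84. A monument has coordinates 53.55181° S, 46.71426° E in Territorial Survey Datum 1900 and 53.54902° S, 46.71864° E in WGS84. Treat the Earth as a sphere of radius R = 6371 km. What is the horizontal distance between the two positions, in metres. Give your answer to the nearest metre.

424 m

Δφ = -53.54902° − -53.55181° = +0.00279°; Δλ = 46.71864° − 46.71426° = +0.00438°.
1° along a meridian = πR/180 = 111195 m.
ΔN = Δφ × 111195 = 310.2 m; ΔE = Δλ × 111195 × cos(-53.55181°) = +0.00438 × 111195 × 0.594096 = 289.3 m.
Distance = √(ΔE² + ΔN²) = √(289.3² + 310.2²) = 424.2 m.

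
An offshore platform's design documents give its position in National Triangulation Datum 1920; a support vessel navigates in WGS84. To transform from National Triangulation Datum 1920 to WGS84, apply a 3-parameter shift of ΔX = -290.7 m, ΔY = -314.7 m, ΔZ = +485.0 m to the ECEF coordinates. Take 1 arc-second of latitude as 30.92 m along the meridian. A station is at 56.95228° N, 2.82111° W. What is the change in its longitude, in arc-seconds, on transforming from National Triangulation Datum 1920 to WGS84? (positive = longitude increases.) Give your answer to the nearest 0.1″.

sin φ = 0.838217, cos φ = 0.545337, sin λ = -0.049218, cos λ = 0.998788.
East component: ΔE = −sin λ·ΔX + cos λ·ΔY = −(-0.049218)(-290.7) + (0.998788)(-314.7) = -328.63 m.
1° of latitude spans 3600 × 30.92 = 111312 m; at latitude φ, 1° of longitude spans that × cos φ = 60702.6 m, so Δλ = -328.63 / 60702.6 × 3600 = -19.489″.

Δλ = -19.5″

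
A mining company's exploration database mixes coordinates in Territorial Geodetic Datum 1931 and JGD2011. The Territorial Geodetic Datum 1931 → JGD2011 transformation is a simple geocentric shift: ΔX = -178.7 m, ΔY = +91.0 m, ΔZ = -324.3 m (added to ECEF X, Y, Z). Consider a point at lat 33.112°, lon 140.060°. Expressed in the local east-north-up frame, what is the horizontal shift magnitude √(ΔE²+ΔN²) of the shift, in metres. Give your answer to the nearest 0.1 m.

The local east axis at (φ, λ) is (−sin λ, cos λ, 0), so ΔE = −sin(140.060°)·(-178.7) + cos(140.060°)·91.0 = 44.95 m.
The local north axis is (−sin φ cos λ, −sin φ sin λ, cos φ), giving ΔN = -74.847 − 31.914 − 271.635 = -378.40 m.
Horizontal magnitude = √(ΔE² + ΔN²) = √(44.95² + (-378.40)²) = 381.06 m.

381.1 m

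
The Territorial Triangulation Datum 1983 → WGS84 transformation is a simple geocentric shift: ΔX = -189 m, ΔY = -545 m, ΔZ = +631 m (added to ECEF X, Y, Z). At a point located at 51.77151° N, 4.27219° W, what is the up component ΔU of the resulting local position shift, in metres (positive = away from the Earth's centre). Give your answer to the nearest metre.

At φ = 51.77151°, λ = -4.27219°: sin φ = 0.785549, cos φ = 0.618799, sin λ = -0.074495, cos λ = 0.997221.
ΔU = cos φ cos λ·ΔX + cos φ sin λ·ΔY + sin φ·ΔZ = (0.618799)(0.997221)(-189) + (0.618799)(-0.074495)(-545) + (0.785549)(631) = 404.18 m.

ΔU = 404 m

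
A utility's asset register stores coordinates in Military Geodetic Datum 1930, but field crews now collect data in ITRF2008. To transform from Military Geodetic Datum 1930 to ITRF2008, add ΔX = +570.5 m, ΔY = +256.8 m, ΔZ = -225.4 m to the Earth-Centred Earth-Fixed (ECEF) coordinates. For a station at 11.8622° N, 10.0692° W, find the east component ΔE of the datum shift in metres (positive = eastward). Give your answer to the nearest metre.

ΔE = 353 m

The local east axis at (φ, λ) is (−sin λ, cos λ, 0), so ΔE = −sin(-10.0692°)·570.5 + cos(-10.0692°)·256.8 = 352.59 m.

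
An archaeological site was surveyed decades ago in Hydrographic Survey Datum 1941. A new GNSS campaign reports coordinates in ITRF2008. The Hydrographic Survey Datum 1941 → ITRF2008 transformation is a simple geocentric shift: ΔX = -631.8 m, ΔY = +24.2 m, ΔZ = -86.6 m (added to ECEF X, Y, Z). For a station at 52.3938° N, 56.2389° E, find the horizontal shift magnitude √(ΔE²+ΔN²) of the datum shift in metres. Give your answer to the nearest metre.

578 m

At φ = 52.3938°, λ = 56.2389°: sin φ = 0.792224, cos φ = 0.610231, sin λ = 0.831362, cos λ = 0.555731.
ΔE = −sin λ·ΔX + cos λ·ΔY = −(0.831362)·(-631.8) + (0.555731)·(24.2) = 538.70 m.
ΔN = −sin φ cos λ·ΔX − sin φ sin λ·ΔY + cos φ·ΔZ = −(0.792224)(0.555731)(-631.8) − (0.792224)(0.831362)(24.2) + (0.610231)(-86.6) = 209.37 m.
Horizontal magnitude = √(ΔE² + ΔN²) = √(538.70² + 209.37²) = 577.96 m.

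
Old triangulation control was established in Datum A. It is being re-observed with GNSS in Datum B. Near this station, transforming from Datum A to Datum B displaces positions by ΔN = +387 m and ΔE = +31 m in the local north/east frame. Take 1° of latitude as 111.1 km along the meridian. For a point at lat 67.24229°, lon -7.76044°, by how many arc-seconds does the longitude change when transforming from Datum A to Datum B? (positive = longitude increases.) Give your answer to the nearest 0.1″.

At latitude 67.24229°, cos φ = 0.386835.
1° of longitude at this latitude = 111.1 × cos φ = 42.98 km, so Δλ = 31.0 / 42977.4 = 0.0007213° = 2.597″.

Δλ = 2.6″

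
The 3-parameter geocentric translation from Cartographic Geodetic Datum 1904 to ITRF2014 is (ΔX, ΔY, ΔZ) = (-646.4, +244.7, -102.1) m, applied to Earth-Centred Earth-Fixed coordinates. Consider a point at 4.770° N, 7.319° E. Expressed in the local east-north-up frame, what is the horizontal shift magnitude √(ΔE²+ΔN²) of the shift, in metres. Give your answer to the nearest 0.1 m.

The local east axis at (φ, λ) is (−sin λ, cos λ, 0), so ΔE = −sin(7.319°)·(-646.4) + cos(7.319°)·244.7 = 325.05 m.
The local north axis is (−sin φ cos λ, −sin φ sin λ, cos φ), giving ΔN = 53.314 − 2.592 − 101.746 = -51.02 m.
Horizontal magnitude = √(ΔE² + ΔN²) = √(325.05² + (-51.02)²) = 329.03 m.

329.0 m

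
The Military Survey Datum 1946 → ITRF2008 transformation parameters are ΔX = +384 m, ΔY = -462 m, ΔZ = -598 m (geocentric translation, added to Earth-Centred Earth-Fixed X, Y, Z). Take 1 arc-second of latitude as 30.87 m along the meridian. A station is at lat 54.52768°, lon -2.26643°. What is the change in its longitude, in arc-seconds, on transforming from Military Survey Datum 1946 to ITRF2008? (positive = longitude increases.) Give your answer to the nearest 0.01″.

Δλ = -24.92″

sin φ = 0.814396, cos φ = 0.580310, sin λ = -0.039546, cos λ = 0.999218.
East component: ΔE = −sin λ·ΔX + cos λ·ΔY = −(-0.039546)(384) + (0.999218)(-462) = -446.45 m.
1° of latitude spans 3600 × 30.87 = 111132 m; at latitude φ, 1° of longitude spans that × cos φ = 64491.0 m, so Δλ = -446.45 / 64491.0 × 3600 = -24.922″.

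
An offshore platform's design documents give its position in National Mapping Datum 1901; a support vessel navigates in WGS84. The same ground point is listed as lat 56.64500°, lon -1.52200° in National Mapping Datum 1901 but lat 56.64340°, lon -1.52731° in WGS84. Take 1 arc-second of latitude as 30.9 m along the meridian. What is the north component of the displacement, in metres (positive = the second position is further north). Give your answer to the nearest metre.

Δφ = 56.64340° − 56.64500° = -0.00160°; Δλ = -1.52731° − -1.52200° = -0.00531°.
1° of latitude = 3600 × 30.90 = 111240 m.
ΔN = Δφ × 111240 = -178.0 m; ΔE = Δλ × 111240 × cos(56.64500°) = -0.00531 × 111240 × 0.549825 = -324.8 m.

ΔN = -178 m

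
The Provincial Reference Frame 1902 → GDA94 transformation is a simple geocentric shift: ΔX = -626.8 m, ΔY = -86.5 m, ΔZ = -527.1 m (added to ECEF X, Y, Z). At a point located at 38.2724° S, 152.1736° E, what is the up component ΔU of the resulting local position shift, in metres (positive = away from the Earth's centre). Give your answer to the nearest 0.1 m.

ΔU = 730.0 m

The local up (radial) axis is (cos φ cos λ, cos φ sin λ, sin φ), giving ΔU = 435.183 − 31.700 + 326.486 = 729.97 m.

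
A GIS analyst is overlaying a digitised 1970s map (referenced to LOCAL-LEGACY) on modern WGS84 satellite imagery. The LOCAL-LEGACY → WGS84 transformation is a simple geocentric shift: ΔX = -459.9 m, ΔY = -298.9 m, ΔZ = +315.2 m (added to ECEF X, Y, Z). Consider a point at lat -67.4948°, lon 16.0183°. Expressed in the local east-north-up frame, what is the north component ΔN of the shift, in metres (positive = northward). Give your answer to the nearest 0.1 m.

At φ = -67.4948°, λ = 16.0183°: sin φ = -0.923845, cos φ = 0.382767, sin λ = 0.275944, cos λ = 0.961174.
ΔN = −sin φ cos λ·ΔX − sin φ sin λ·ΔY + cos φ·ΔZ = −(-0.923845)(0.961174)(-459.9) − (-0.923845)(0.275944)(-298.9) + (0.382767)(315.2) = -363.93 m.

ΔN = -363.9 m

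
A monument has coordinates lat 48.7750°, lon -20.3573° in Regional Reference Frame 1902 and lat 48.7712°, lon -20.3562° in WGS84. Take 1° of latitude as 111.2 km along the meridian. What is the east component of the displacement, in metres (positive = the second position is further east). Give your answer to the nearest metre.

Δφ = 48.7712° − 48.7750° = -0.0038°; Δλ = -20.3562° − -20.3573° = +0.0011°.
ΔN = Δφ × 111200 = -422.6 m; ΔE = Δλ × 111200 × cos(48.7750°) = +0.0011 × 111200 × 0.659018 = 80.6 m.

ΔE = 81 m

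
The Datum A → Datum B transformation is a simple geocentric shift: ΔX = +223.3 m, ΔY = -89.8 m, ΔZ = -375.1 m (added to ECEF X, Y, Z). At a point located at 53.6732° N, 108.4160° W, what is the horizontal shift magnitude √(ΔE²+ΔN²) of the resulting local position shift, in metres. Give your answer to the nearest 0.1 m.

335.4 m

The local east axis at (φ, λ) is (−sin λ, cos λ, 0), so ΔE = −sin(-108.4160°)·223.3 + cos(-108.4160°)·(-89.8) = 240.23 m.
The local north axis is (−sin φ cos λ, −sin φ sin λ, cos φ), giving ΔN = 56.834 − 68.642 − 222.206 = -234.01 m.
Horizontal magnitude = √(ΔE² + ΔN²) = √(240.23² + (-234.01)²) = 335.37 m.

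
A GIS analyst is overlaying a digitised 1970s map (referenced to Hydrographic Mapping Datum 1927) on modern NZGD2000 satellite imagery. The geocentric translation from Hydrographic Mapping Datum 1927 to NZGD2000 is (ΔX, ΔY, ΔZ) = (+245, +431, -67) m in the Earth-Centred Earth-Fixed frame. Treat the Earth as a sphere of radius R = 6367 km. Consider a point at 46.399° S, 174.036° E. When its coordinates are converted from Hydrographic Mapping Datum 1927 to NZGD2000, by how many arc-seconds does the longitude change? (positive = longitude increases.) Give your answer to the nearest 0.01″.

sin φ = -0.724160, cos φ = 0.689632, sin λ = 0.103904, cos λ = -0.994587.
East component: ΔE = −sin λ·ΔX + cos λ·ΔY = −(0.103904)(245) + (-0.994587)(431) = -454.12 m.
1° of latitude spans πR/180 = 111125 m; at latitude φ, 1° of longitude spans that × cos φ = 76635.5 m, so Δλ = -454.12 / 76635.5 × 3600 = -21.333″.

Δλ = -21.33″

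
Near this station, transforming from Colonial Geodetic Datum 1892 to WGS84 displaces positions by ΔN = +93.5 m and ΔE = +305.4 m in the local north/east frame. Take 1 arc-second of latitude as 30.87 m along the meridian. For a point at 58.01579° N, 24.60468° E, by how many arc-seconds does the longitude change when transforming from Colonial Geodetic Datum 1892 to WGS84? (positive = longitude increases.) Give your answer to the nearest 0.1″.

Δλ = 18.7″

At latitude 58.01579°, cos φ = 0.529686.
1″ of longitude at this latitude = 30.87 × cos φ = 16.3514 m, so Δλ = 305.4 / 16.3514 = 18.677″.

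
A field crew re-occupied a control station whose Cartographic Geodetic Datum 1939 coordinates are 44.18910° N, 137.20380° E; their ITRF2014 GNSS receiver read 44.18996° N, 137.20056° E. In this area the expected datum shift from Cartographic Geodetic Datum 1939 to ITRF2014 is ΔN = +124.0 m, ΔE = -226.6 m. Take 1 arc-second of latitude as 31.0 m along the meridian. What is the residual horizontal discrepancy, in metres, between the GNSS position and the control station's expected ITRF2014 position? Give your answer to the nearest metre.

Observed coordinate differences: Δφ = +0.00086°, Δλ = -0.00324°.
Converting to metres (1° lat = 111600 m, cos φ = 0.717043): observed ΔN = 96.0 m, observed ΔE = -259.3 m.
Subtracting the expected shift leaves a residual of 96.0 − (124.0) = -28.0 m north and -259.3 − (-226.6) = -32.7 m east.
Residual distance = √((-28.0)² + (-32.7)²) = 43.0 m.

43 m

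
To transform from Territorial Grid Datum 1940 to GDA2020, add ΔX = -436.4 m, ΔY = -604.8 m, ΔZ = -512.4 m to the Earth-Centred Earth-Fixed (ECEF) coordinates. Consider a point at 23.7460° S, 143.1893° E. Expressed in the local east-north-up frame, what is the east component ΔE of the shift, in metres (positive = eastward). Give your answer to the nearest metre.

ΔE = 746 m

The local east axis at (φ, λ) is (−sin λ, cos λ, 0), so ΔE = −sin(143.1893°)·(-436.4) + cos(143.1893°)·(-604.8) = 745.69 m.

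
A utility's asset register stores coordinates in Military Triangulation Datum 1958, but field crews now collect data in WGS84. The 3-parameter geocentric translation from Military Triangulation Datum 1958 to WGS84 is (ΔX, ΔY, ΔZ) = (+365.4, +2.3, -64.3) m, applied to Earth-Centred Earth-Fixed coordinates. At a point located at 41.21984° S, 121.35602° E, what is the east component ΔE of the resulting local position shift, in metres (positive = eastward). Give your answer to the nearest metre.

ΔE = -313 m

The local east axis at (φ, λ) is (−sin λ, cos λ, 0), so ΔE = −sin(121.35602°)·365.4 + cos(121.35602°)·2.3 = -313.23 m.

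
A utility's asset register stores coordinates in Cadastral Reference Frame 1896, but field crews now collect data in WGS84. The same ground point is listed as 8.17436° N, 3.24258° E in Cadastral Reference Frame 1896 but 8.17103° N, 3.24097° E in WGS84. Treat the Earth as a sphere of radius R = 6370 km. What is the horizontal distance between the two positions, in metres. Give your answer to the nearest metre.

Δφ = 8.17103° − 8.17436° = -0.00333°; Δλ = 3.24097° − 3.24258° = -0.00161°.
1° along a meridian = πR/180 = 111177 m.
ΔN = Δφ × 111177 = -370.2 m; ΔE = Δλ × 111177 × cos(8.17436°) = -0.00161 × 111177 × 0.989840 = -177.2 m.
Distance = √(ΔE² + ΔN²) = √((-177.2)² + (-370.2)²) = 410.4 m.

410 m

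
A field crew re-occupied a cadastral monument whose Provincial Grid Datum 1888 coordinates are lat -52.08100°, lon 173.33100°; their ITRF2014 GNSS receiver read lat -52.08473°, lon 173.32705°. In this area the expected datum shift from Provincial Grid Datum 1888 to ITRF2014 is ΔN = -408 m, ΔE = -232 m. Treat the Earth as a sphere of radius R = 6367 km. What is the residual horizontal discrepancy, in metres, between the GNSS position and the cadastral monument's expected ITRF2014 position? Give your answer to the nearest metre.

Observed coordinate differences: Δφ = -0.00373°, Δλ = -0.00395°.
Converting to metres (1° lat = 111125 m, cos φ = 0.614547): observed ΔN = -414.5 m, observed ΔE = -269.8 m.
Subtracting the expected shift leaves a residual of -414.5 − (-408) = -6.5 m north and -269.8 − (-232) = -37.8 m east.
Residual distance = √((-6.5)² + (-37.8)²) = 38.3 m.

38 m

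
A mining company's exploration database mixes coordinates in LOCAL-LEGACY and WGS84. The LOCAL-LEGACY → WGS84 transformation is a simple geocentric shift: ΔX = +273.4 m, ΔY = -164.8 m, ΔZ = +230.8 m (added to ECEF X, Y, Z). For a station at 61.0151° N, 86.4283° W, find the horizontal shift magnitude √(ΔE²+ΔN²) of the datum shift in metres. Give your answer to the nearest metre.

The local east axis at (φ, λ) is (−sin λ, cos λ, 0), so ΔE = −sin(-86.4283°)·273.4 + cos(-86.4283°)·(-164.8) = 262.60 m.
The local north axis is (−sin φ cos λ, −sin φ sin λ, cos φ), giving ΔN = -14.899 − 143.878 + 111.841 = -46.94 m.
Horizontal magnitude = √(ΔE² + ΔN²) = √(262.60² + (-46.94)²) = 266.76 m.

267 m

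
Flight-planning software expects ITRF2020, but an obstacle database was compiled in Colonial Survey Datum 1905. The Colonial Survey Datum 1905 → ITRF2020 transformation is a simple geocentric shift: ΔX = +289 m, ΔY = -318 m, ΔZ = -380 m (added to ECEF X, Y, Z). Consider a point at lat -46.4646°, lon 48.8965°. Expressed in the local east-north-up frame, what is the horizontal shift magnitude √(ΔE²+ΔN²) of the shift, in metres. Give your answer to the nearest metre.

520 m

The local east axis at (φ, λ) is (−sin λ, cos λ, 0), so ΔE = −sin(48.8965°)·289 + cos(48.8965°)·(-318) = -426.83 m.
The local north axis is (−sin φ cos λ, −sin φ sin λ, cos φ), giving ΔN = 137.736 − 173.713 − 261.745 = -297.72 m.
Horizontal magnitude = √(ΔE² + ΔN²) = √((-426.83)² + (-297.72)²) = 520.40 m.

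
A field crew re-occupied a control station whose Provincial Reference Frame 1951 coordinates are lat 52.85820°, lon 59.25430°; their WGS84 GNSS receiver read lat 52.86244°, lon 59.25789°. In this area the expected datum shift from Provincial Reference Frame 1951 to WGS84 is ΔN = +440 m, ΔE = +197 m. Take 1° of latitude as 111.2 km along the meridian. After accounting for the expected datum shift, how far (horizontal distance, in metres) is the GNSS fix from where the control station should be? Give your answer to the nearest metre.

54 m

Observed coordinate differences: Δφ = +0.00424°, Δλ = +0.00359°.
Converting to metres (1° lat = 111200 m, cos φ = 0.603790): observed ΔN = 471.5 m, observed ΔE = 241.0 m.
Subtracting the expected shift leaves a residual of 471.5 − (440) = 31.5 m north and 241.0 − (197) = 44.0 m east.
Residual distance = √(31.5² + 44.0²) = 54.1 m.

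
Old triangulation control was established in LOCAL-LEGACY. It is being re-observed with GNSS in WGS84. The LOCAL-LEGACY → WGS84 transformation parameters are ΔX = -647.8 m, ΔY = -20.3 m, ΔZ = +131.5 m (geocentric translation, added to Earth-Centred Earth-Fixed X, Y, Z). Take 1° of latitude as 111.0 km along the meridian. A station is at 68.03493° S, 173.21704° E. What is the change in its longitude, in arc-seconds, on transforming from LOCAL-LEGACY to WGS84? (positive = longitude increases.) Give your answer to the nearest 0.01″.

sin φ = -0.927412, cos φ = 0.374041, sin λ = 0.118109, cos λ = -0.993001.
East component: ΔE = −sin λ·ΔX + cos λ·ΔY = −(0.118109)(-647.8) + (-0.993001)(-20.3) = 96.67 m.
1° of latitude spans 111000 m; at latitude φ, 1° of longitude spans that × cos φ = 41518.6 m, so Δλ = 96.67 / 41518.6 × 3600 = 8.382″.

Δλ = 8.38″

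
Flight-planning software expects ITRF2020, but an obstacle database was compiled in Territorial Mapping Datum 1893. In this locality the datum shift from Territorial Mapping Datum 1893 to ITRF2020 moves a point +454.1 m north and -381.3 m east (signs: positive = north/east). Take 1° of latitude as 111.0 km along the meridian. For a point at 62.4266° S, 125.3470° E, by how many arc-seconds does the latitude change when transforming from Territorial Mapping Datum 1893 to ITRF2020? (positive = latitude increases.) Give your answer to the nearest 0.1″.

Δφ = 14.7″

1° of latitude = 111.0 km, so Δφ = 454.1 / 111000 = 0.0040910° = 14.728″.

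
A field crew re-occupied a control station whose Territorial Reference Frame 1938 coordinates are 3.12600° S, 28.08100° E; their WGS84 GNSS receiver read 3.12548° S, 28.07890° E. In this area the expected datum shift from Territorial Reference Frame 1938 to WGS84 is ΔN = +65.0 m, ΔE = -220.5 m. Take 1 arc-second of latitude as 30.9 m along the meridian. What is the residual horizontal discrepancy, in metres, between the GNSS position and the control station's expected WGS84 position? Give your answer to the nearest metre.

Observed coordinate differences: Δφ = +0.00052°, Δλ = -0.00210°.
Converting to metres (1° lat = 111240 m, cos φ = 0.998512): observed ΔN = 57.8 m, observed ΔE = -233.3 m.
Subtracting the expected shift leaves a residual of 57.8 − (65.0) = -7.2 m north and -233.3 − (-220.5) = -12.8 m east.
Residual distance = √((-7.2)² + (-12.8)²) = 14.6 m.

15 m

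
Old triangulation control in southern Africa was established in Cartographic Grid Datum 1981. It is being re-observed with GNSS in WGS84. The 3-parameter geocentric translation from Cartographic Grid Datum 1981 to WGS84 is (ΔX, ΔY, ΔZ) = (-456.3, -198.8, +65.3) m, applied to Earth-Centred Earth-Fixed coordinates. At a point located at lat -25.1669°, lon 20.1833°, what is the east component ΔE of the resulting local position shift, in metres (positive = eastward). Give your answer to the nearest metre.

ΔE = -29 m

The local east axis at (φ, λ) is (−sin λ, cos λ, 0), so ΔE = −sin(20.1833°)·(-456.3) + cos(20.1833°)·(-198.8) = -29.16 m.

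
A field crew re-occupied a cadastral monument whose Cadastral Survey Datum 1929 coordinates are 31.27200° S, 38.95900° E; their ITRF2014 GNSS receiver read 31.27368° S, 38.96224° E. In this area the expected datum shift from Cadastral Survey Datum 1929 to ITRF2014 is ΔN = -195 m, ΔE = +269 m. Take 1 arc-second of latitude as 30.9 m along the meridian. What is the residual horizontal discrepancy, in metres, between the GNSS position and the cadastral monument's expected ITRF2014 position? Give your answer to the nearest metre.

40 m

Observed coordinate differences: Δφ = -0.00168°, Δλ = +0.00324°.
Converting to metres (1° lat = 111240 m, cos φ = 0.854713): observed ΔN = -186.9 m, observed ΔE = 308.1 m.
Subtracting the expected shift leaves a residual of -186.9 − (-195) = 8.1 m north and 308.1 − (269) = 39.1 m east.
Residual distance = √(8.1² + 39.1²) = 39.9 m.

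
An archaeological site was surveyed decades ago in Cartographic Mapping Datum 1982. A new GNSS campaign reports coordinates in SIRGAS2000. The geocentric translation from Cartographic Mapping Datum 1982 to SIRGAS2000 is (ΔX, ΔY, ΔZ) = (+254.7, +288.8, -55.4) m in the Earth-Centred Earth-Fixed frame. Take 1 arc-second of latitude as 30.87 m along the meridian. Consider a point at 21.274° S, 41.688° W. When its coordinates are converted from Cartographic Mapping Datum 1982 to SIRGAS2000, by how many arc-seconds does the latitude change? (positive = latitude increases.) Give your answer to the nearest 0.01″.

sin φ = -0.362828, cos φ = 0.931856, sin λ = -0.665074, cos λ = 0.746777.
North component: ΔN = −sin φ cos λ·ΔX − sin φ sin λ·ΔY + cos φ·ΔZ = −(-0.362828)(0.746777)(254.7) − (-0.362828)(-0.665074)(288.8) + (0.931856)(-55.4) = -52.30 m.
1° of latitude spans 3600 × 30.87 = 111132 m, so Δφ = -52.30 / 111132 × 3600 = -1.694″.

Δφ = -1.69″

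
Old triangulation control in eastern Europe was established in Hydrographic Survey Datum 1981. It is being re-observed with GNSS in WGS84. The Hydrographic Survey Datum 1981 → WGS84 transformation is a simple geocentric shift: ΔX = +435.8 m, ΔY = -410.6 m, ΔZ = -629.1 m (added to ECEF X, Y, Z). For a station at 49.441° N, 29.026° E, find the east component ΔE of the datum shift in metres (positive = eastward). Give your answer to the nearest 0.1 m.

ΔE = -570.5 m

The local east axis at (φ, λ) is (−sin λ, cos λ, 0), so ΔE = −sin(29.026°)·435.8 + cos(29.026°)·(-410.6) = -570.48 m.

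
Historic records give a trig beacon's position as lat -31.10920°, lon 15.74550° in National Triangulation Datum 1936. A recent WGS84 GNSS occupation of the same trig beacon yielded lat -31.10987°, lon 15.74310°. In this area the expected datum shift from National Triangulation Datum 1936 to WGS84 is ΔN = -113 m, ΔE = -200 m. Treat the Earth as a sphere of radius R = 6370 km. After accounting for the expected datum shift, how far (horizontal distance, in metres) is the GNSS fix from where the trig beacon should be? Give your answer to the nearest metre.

Observed coordinate differences: Δφ = -0.00067°, Δλ = -0.00240°.
Converting to metres (1° lat = 111177 m, cos φ = 0.856184): observed ΔN = -74.5 m, observed ΔE = -228.5 m.
Subtracting the expected shift leaves a residual of -74.5 − (-113) = 38.5 m north and -228.5 − (-200) = -28.5 m east.
Residual distance = √(38.5² + (-28.5)²) = 47.9 m.

48 m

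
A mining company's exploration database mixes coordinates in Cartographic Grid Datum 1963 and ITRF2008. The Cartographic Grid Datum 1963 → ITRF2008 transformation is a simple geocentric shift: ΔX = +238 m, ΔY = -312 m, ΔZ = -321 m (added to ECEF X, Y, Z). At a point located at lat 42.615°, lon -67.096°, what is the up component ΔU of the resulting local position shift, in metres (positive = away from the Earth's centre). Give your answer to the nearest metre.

ΔU = 62 m

The local up (radial) axis is (cos φ cos λ, cos φ sin λ, sin φ), giving ΔU = 68.166 + 211.504 − 217.339 = 62.33 m.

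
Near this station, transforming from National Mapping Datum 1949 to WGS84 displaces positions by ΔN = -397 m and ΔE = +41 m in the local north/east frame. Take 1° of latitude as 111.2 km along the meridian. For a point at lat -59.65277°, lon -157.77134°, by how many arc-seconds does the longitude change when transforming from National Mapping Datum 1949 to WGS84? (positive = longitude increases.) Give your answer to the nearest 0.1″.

Δλ = 2.6″

At latitude -59.65277°, cos φ = 0.505239.
1° of longitude at this latitude = 111.2 × cos φ = 56.18 km, so Δλ = 41.0 / 56182.6 = 0.0007298° = 2.627″.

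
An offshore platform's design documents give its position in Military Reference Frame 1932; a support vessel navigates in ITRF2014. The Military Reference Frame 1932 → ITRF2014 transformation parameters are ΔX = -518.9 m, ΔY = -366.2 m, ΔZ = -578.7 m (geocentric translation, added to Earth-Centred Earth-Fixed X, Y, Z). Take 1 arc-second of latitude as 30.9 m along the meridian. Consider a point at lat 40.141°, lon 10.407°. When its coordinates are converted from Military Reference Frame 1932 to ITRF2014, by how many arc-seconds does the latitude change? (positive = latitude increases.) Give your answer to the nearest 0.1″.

sin φ = 0.644671, cos φ = 0.764460, sin λ = 0.180639, cos λ = 0.983549.
North component: ΔN = −sin φ cos λ·ΔX − sin φ sin λ·ΔY + cos φ·ΔZ = −(0.644671)(0.983549)(-518.9) − (0.644671)(0.180639)(-366.2) + (0.764460)(-578.7) = -70.73 m.
1° of latitude spans 3600 × 30.90 = 111240 m, so Δφ = -70.73 / 111240 × 3600 = -2.289″.

Δφ = -2.3″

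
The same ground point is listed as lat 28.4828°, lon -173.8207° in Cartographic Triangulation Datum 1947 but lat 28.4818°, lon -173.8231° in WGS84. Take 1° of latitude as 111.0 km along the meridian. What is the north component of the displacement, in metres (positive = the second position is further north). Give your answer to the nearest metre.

Δφ = 28.4818° − 28.4828° = -0.0010°; Δλ = -173.8231° − -173.8207° = -0.0024°.
ΔN = Δφ × 111000 = -111.0 m; ΔE = Δλ × 111000 × cos(28.4828°) = -0.0024 × 111000 × 0.878960 = -234.2 m.

ΔN = -111 m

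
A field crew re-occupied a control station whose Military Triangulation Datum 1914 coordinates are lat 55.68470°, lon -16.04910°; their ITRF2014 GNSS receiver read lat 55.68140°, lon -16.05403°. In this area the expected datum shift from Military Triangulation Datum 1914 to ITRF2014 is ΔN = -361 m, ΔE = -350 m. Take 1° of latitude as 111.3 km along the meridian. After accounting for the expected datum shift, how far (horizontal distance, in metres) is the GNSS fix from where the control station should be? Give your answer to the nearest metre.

Observed coordinate differences: Δφ = -0.00330°, Δλ = -0.00493°.
Converting to metres (1° lat = 111300 m, cos φ = 0.563747): observed ΔN = -367.3 m, observed ΔE = -309.3 m.
Subtracting the expected shift leaves a residual of -367.3 − (-361) = -6.3 m north and -309.3 − (-350) = 40.7 m east.
Residual distance = √((-6.3)² + 40.7²) = 41.2 m.

41 m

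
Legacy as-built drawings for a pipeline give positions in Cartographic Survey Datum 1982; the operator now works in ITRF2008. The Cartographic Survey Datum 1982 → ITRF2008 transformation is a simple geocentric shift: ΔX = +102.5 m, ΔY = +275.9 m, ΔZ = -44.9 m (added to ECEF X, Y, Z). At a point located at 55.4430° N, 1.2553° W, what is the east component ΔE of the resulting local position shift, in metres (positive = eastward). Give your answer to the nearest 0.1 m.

The local east axis at (φ, λ) is (−sin λ, cos λ, 0), so ΔE = −sin(-1.2553°)·102.5 + cos(-1.2553°)·275.9 = 278.08 m.

ΔE = 278.1 m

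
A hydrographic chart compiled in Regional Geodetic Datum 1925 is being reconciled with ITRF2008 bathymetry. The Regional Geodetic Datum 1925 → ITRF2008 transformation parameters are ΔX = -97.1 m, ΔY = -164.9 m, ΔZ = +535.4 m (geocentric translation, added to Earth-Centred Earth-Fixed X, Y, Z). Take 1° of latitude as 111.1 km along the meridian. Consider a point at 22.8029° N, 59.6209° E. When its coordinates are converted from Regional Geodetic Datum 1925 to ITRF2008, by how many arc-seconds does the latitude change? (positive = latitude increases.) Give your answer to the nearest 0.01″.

Δφ = 18.40″

sin φ = 0.387562, cos φ = 0.921844, sin λ = 0.862698, cos λ = 0.505719.
North component: ΔN = −sin φ cos λ·ΔX − sin φ sin λ·ΔY + cos φ·ΔZ = −(0.387562)(0.505719)(-97.1) − (0.387562)(0.862698)(-164.9) + (0.921844)(535.4) = 567.72 m.
1° of latitude spans 111100 m, so Δφ = 567.72 / 111100 × 3600 = 18.396″.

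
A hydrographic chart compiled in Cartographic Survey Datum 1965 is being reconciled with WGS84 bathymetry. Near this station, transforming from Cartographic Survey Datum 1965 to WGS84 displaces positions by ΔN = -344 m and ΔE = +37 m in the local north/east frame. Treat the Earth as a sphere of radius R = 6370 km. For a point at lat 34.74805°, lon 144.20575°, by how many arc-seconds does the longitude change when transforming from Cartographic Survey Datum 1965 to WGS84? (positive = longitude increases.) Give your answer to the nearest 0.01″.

At latitude 34.74805°, cos φ = 0.821666.
One radian of longitude at latitude φ spans R cos φ, so Δλ = ΔE / (R cos φ) = 37.0 / (6370000 × 0.821666) = 7.0691e-06 rad = 1.458″.

Δλ = 1.46″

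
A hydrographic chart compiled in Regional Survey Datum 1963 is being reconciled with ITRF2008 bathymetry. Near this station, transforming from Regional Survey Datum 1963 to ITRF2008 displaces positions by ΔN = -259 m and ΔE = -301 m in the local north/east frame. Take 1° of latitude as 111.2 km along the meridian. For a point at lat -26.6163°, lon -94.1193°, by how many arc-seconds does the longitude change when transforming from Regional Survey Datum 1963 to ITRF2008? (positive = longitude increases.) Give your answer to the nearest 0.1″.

At latitude -26.6163°, cos φ = 0.894027.
1° of longitude at this latitude = 111.2 × cos φ = 99.42 km, so Δλ = -301.0 / 99415.8 = -0.0030277° = -10.900″.

Δλ = -10.9″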